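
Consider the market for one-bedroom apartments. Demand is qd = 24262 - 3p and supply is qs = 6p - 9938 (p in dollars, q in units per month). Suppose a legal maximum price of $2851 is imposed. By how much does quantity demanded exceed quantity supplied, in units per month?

8541

In a free market, 24262 - 3p = 6p - 9938 gives the equilibrium p* = 3800, q* = 12862.
Because the ceiling (2851) lies below the market-clearing price, it is binding.
At p = 2851: qd = 24262 - 3·2851 = 15709 and qs = 6·2851 - 9938 = 7168.
Shortage = qd - qs = 15709 - 7168 = 8541.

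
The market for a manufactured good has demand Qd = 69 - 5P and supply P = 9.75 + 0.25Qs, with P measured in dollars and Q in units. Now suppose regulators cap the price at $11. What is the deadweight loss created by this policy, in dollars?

3.6

Rearranging supply gives Qs = 4P - 39. In a free market, 69 - 5P = 4P - 39 gives the equilibrium P* = 12, Q* = 9.
Since 11 < 12, the ceiling is binding.
At P = 11: Qd = 69 - 5·11 = 14 and Qs = 4·11 - 39 = 5.
Quantity traded falls to 5. At Q = 5 the demand price is (69 - 5)/5 = 12.8 and the supply price is (39 + 5)/4 = 11.
Deadweight loss = ½ · (12.8 - 11) · (9 - 5) = ½ · 1.8 · 4 = 3.6.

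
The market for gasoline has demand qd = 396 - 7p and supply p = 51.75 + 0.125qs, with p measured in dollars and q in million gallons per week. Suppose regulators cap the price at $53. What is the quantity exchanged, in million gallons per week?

Rearranging supply gives qs = 8p - 414. Equilibrium: 396 - 7p = 8p - 414, so 810 = 15p and p* = 54, q* = 18.
Because the ceiling (53) lies below the market-clearing price, it is binding.
At p = 53: qd = 396 - 7·53 = 25 and qs = 8·53 - 414 = 10.
The quantity actually transacted is the short side, supply: 10.

10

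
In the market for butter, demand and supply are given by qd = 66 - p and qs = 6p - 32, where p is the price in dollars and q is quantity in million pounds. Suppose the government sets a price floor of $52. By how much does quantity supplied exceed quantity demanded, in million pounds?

266

Equilibrium: 66 - p = 6p - 32, so 98 = 7p and p* = 14, q* = 52.
The floor of 52 is above the equilibrium price 14, so it binds.
At p = 52: qd = 66 - 52 = 14 and qs = 6·52 - 32 = 280.
Surplus = qs - qd = 280 - 14 = 266.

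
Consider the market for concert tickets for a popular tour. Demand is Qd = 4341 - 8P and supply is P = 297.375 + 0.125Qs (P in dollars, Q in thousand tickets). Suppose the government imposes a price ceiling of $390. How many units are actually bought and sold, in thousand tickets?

Rearranging supply gives Qs = 8P - 2379. Setting quantity demanded equal to quantity supplied, 4341 - 8P = 8P - 2379, gives P* = 420 and Q* = 981.
Because the ceiling (390) lies below the market-clearing price, it is binding.
At P = 390: Qd = 4341 - 8·390 = 1221 and Qs = 8·390 - 2379 = 741.
The quantity actually transacted is the short side, supply: 741.

741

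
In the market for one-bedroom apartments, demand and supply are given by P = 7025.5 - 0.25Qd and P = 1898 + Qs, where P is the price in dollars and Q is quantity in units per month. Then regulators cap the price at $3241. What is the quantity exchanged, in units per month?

Rearranging demand gives Qd = 28102 - 4P; rearranging supply gives Qs = P - 1898. Setting quantity demanded equal to quantity supplied, 28102 - 4P = P - 1898, gives P* = 6000 and Q* = 4102.
Since 3241 < 6000, the ceiling is binding.
At P = 3241: Qd = 28102 - 4·3241 = 15138 and Qs = 3241 - 1898 = 1343.
The quantity actually transacted is the short side, supply: 1343.

1343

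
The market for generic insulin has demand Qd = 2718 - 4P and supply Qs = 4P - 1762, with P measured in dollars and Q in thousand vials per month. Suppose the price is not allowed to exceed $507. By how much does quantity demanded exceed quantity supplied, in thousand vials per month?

Equilibrium: 2718 - 4P = 4P - 1762, so 4480 = 8P and P* = 560, Q* = 478.
Since 507 < 560, the ceiling is binding.
At P = 507: Qd = 2718 - 4·507 = 690 and Qs = 4·507 - 1762 = 266.
Shortage = Qd - Qs = 690 - 266 = 424.

424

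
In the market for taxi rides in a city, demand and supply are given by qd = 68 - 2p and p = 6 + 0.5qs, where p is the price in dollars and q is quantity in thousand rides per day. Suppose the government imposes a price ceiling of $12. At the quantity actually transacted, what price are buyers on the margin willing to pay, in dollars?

Rearranging supply gives qs = 2p - 12. Setting quantity demanded equal to quantity supplied, 68 - 2p = 2p - 12, gives p* = 20 and q* = 28.
Because the ceiling (12) lies below the market-clearing price, it is binding.
At p = 12: qd = 68 - 2·12 = 44 and qs = 2·12 - 12 = 12.
Only 12 units reach the market. On the demand curve, the marginal buyer's willingness to pay at q = 12 is (68 - 12)/2 = 28.

28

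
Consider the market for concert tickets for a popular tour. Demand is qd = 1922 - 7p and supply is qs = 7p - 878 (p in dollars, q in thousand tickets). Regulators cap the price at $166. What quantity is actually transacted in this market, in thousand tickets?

284

Setting quantity demanded equal to quantity supplied, 1922 - 7p = 7p - 878, gives p* = 200 and q* = 522.
Since 166 < 200, the ceiling is binding.
At p = 166: qd = 1922 - 7·166 = 760 and qs = 7·166 - 878 = 284.
The quantity actually transacted is the short side, supply: 284.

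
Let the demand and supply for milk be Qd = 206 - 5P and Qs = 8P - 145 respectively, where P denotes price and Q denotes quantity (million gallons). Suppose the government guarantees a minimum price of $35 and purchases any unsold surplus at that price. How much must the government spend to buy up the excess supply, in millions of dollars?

3640

Without the control the market clears where 206 - 5P = 8P - 145, i.e. P* = 27 and Q* = 71.
The floor of 35 is above the equilibrium price 27, so it binds.
At P = 35: Qd = 206 - 5·35 = 31 and Qs = 8·35 - 145 = 135.
Surplus = Qs - Qd = 104.
Government expenditure = surplus × support price = 104 × 35 = 3640.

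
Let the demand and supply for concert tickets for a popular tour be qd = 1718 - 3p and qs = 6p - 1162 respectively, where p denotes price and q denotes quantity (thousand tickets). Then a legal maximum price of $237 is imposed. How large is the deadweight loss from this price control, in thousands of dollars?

62001

Without the control the market clears where 1718 - 3p = 6p - 1162, i.e. p* = 320 and q* = 758.
The ceiling of 237 is below the equilibrium price 320, so it binds.
At p = 237: qd = 1718 - 3·237 = 1007 and qs = 6·237 - 1162 = 260.
Quantity traded falls to 260. At q = 260 the demand price is (1718 - 260)/3 = 486 and the supply price is (1162 + 260)/6 = 237.
Deadweight loss = ½ · (486 - 237) · (758 - 260) = ½ · 249 · 498 = 62001.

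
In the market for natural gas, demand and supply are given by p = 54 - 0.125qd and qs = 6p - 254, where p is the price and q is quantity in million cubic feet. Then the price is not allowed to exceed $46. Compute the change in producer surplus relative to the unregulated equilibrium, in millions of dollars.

-93

Rearranging demand gives qd = 432 - 8p. Setting quantity demanded equal to quantity supplied, 432 - 8p = 6p - 254, gives p* = 49 and q* = 40.
The ceiling of 46 is below the equilibrium price 49, so it binds.
At p = 46: qd = 432 - 8·46 = 64 and qs = 6·46 - 254 = 22.
Producer surplus without the control is ½ · (49 - 127/3) · 40 = 400/3.
With the ceiling, producers sell 22 units at 46, so PS = ½ · (46 - 127/3) · 22 = 121/3.
Change in producer surplus = 121/3 - 400/3 = -93.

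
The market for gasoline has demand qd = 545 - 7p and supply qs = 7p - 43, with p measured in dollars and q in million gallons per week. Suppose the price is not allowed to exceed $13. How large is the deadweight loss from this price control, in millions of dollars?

5887

Without the control the market clears where 545 - 7p = 7p - 43, i.e. p* = 42 and q* = 251.
The ceiling of 13 is below the equilibrium price 42, so it binds.
At p = 13: qd = 545 - 7·13 = 454 and qs = 7·13 - 43 = 48.
Quantity traded falls to 48. At q = 48 the demand price is (545 - 48)/7 = 71 and the supply price is (43 + 48)/7 = 13.
Deadweight loss = ½ · (71 - 13) · (251 - 48) = ½ · 58 · 203 = 5887.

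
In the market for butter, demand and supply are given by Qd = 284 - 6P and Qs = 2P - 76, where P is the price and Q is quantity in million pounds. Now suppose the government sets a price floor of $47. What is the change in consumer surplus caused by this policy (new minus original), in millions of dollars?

In a free market, 284 - 6P = 2P - 76 gives the equilibrium P* = 45, Q* = 14.
Since 47 > 45, the floor is binding.
At P = 47: Qd = 284 - 6·47 = 2 and Qs = 2·47 - 76 = 18.
Consumer surplus without the control is ½ · (142/3 - 45) · 14 = 49/3.
With the floor, consumers buy 2 units at 47, so CS = ½ · (142/3 - 47) · 2 = 1/3.
Change in consumer surplus = 1/3 - 49/3 = -16.

-16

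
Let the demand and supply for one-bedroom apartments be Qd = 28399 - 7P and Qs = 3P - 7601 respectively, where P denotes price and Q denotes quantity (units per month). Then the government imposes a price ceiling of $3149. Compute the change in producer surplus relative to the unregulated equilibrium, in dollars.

Without the control the market clears where 28399 - 7P = 3P - 7601, i.e. P* = 3600 and Q* = 3199.
Since 3149 < 3600, the ceiling is binding.
At P = 3149: Qd = 28399 - 7·3149 = 6356 and Qs = 3·3149 - 7601 = 1846.
Producer surplus without the control is ½ · (3600 - 7601/3) · 3199 = 10233601/6.
With the ceiling, producers sell 1846 units at 3149, so PS = ½ · (3149 - 7601/3) · 1846 = 1703858/3.
Change in producer surplus = 1703858/3 - 10233601/6 = -1137647.5.

-1137647.5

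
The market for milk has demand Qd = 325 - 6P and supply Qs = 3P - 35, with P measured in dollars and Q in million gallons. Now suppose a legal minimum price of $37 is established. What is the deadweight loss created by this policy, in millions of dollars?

0

Setting quantity demanded equal to quantity supplied, 325 - 6P = 3P - 35, gives P* = 40 and Q* = 85.
Since 37 is below P* = 40, the floor does not bind and the free-market outcome prevails.
Since the control does not bind, no trades are prevented and deadweight loss is zero.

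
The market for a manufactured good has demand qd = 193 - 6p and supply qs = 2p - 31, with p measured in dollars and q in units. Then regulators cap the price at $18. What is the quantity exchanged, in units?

Without the control the market clears where 193 - 6p = 2p - 31, i.e. p* = 28 and q* = 25.
Since 18 < 28, the ceiling is binding.
At p = 18: qd = 193 - 6·18 = 85 and qs = 2·18 - 31 = 5.
The quantity actually transacted is the short side, supply: 5.

5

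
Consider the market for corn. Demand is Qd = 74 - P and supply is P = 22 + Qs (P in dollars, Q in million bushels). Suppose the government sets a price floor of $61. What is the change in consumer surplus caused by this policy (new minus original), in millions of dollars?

Rearranging supply gives Qs = P - 22. Setting quantity demanded equal to quantity supplied, 74 - P = P - 22, gives P* = 48 and Q* = 26.
The floor of 61 is above the equilibrium price 48, so it binds.
At P = 61: Qd = 74 - 61 = 13 and Qs = 61 - 22 = 39.
Consumer surplus without the control is ½ · (74 - 48) · 26 = 338.
With the floor, consumers buy 13 units at 61, so CS = ½ · (74 - 61) · 13 = 84.5.
Change in consumer surplus = 84.5 - 338 = -253.5.

-253.5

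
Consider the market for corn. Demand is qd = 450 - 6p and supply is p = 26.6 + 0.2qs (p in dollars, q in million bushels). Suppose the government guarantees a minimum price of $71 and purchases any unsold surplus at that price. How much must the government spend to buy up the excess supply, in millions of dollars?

14058

Rearranging supply gives qs = 5p - 133. Without the control the market clears where 450 - 6p = 5p - 133, i.e. p* = 53 and q* = 132.
Since 71 > 53, the floor is binding.
At p = 71: qd = 450 - 6·71 = 24 and qs = 5·71 - 133 = 222.
Surplus = qs - qd = 198.
Government expenditure = surplus × support price = 198 × 71 = 14058.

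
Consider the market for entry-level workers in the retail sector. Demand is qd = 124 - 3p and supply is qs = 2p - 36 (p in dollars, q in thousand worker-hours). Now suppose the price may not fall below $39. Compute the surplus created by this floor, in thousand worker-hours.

Without the control the market clears where 124 - 3p = 2p - 36, i.e. p* = 32 and q* = 28.
The floor of 39 is above the equilibrium price 32, so it binds.
At p = 39: qd = 124 - 3·39 = 7 and qs = 2·39 - 36 = 42.
Surplus = qs - qd = 42 - 7 = 35.

35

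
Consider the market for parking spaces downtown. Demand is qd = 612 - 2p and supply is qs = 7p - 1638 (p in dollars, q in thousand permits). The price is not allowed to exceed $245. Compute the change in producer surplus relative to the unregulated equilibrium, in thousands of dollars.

-472.5

In a free market, 612 - 2p = 7p - 1638 gives the equilibrium p* = 250, q* = 112.
The ceiling of 245 is below the equilibrium price 250, so it binds.
At p = 245: qd = 612 - 2·245 = 122 and qs = 7·245 - 1638 = 77.
Producer surplus without the control is ½ · (250 - 234) · 112 = 896.
With the ceiling, producers sell 77 units at 245, so PS = ½ · (245 - 234) · 77 = 423.5.
Change in producer surplus = 423.5 - 896 = -472.5.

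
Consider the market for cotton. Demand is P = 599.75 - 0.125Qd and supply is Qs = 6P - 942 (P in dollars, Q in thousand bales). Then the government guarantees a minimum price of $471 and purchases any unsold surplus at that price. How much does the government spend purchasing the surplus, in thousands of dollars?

Rearranging demand gives Qd = 4798 - 8P. Setting quantity demanded equal to quantity supplied, 4798 - 8P = 6P - 942, gives P* = 410 and Q* = 1518.
Since 471 > 410, the floor is binding.
At P = 471: Qd = 4798 - 8·471 = 1030 and Qs = 6·471 - 942 = 1884.
Surplus = Qs - Qd = 854.
Government expenditure = surplus × support price = 854 × 471 = 402234.

402234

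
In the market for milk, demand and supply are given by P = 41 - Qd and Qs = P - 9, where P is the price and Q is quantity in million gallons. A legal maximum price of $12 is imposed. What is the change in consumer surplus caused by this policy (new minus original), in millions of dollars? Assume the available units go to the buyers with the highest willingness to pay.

-45.5

Rearranging demand gives Qd = 41 - P. Setting quantity demanded equal to quantity supplied, 41 - P = P - 9, gives P* = 25 and Q* = 16.
The ceiling of 12 is below the equilibrium price 25, so it binds.
At P = 12: Qd = 41 - 12 = 29 and Qs = 12 - 9 = 3.
Consumer surplus without the control is ½ · (41 - 25) · 16 = 128.
With the ceiling, 3 units are sold at 12 (assume they go to the highest-value buyers). The demand price at Q = 3 is 38, so CS = ½ · [(41 - 12) + (38 - 12)] · 3 = 82.5.
Change in consumer surplus = 82.5 - 128 = -45.5.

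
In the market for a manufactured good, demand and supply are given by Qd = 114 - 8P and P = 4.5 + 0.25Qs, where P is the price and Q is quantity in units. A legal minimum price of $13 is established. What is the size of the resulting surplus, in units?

Rearranging supply gives Qs = 4P - 18. Setting quantity demanded equal to quantity supplied, 114 - 8P = 4P - 18, gives P* = 11 and Q* = 26.
Because the floor (13) lies above the market-clearing price, it is binding.
At P = 13: Qd = 114 - 8·13 = 10 and Qs = 4·13 - 18 = 34.
Surplus = Qs - Qd = 34 - 10 = 24.

24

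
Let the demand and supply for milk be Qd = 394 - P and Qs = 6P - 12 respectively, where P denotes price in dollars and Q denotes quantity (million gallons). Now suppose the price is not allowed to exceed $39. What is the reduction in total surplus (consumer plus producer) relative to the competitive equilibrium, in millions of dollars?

Setting quantity demanded equal to quantity supplied, 394 - P = 6P - 12, gives P* = 58 and Q* = 336.
Because the ceiling (39) lies below the market-clearing price, it is binding.
At P = 39: Qd = 394 - 39 = 355 and Qs = 6·39 - 12 = 222.
Quantity traded falls to 222. At Q = 222 the demand price is 394 - 222 = 172 and the supply price is (12 + 222)/6 = 39.
Deadweight loss = ½ · (172 - 39) · (336 - 222) = ½ · 133 · 114 = 7581.

7581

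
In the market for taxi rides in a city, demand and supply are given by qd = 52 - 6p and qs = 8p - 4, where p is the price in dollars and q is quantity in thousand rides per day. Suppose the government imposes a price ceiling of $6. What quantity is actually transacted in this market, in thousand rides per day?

Without the control the market clears where 52 - 6p = 8p - 4, i.e. p* = 4 and q* = 28.
The ceiling of 6 is above the equilibrium price 4, so it is not binding; the market clears at p* = 4, q* = 28.

28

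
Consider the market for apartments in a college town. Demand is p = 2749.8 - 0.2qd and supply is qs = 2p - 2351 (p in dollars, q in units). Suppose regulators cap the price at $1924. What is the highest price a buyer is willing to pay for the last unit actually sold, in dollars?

Rearranging demand gives qd = 13749 - 5p. Equilibrium: 13749 - 5p = 2p - 2351, so 16100 = 7p and p* = 2300, q* = 2249.
The ceiling of 1924 is below the equilibrium price 2300, so it binds.
At p = 1924: qd = 13749 - 5·1924 = 4129 and qs = 2·1924 - 2351 = 1497.
Only 1497 units reach the market. On the demand curve, the marginal buyer's willingness to pay at q = 1497 is (13749 - 1497)/5 = 2450.4.

2450.4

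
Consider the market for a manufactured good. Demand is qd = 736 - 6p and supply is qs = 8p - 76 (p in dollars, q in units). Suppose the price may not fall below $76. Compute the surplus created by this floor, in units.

252

Setting quantity demanded equal to quantity supplied, 736 - 6p = 8p - 76, gives p* = 58 and q* = 388.
The floor of 76 is above the equilibrium price 58, so it binds.
At p = 76: qd = 736 - 6·76 = 280 and qs = 8·76 - 76 = 532.
Surplus = qs - qd = 532 - 280 = 252.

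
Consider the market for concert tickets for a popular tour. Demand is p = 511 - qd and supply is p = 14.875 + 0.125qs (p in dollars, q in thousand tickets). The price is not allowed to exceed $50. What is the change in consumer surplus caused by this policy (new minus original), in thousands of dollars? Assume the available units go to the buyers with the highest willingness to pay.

Rearranging demand gives qd = 511 - p; rearranging supply gives qs = 8p - 119. In a free market, 511 - p = 8p - 119 gives the equilibrium p* = 70, q* = 441.
Since 50 < 70, the ceiling is binding.
At p = 50: qd = 511 - 50 = 461 and qs = 8·50 - 119 = 281.
Consumer surplus without the control is ½ · (511 - 70) · 441 = 97240.5.
With the ceiling, 281 units are sold at 50 (assume they go to the highest-value buyers). The demand price at q = 281 is 230, so CS = ½ · [(511 - 50) + (230 - 50)] · 281 = 90060.5.
Change in consumer surplus = 90060.5 - 97240.5 = -7180.

-7180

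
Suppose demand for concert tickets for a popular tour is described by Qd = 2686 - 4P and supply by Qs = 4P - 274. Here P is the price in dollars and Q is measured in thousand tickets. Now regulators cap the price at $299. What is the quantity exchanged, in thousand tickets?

922

Without the control the market clears where 2686 - 4P = 4P - 274, i.e. P* = 370 and Q* = 1206.
Since 299 < 370, the ceiling is binding.
At P = 299: Qd = 2686 - 4·299 = 1490 and Qs = 4·299 - 274 = 922.
The quantity actually transacted is the short side, supply: 922.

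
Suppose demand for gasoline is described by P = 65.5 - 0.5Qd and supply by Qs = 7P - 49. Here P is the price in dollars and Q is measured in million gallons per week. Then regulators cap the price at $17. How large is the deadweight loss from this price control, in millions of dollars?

141.75

Rearranging demand gives Qd = 131 - 2P. In a free market, 131 - 2P = 7P - 49 gives the equilibrium P* = 20, Q* = 91.
The ceiling of 17 is below the equilibrium price 20, so it binds.
At P = 17: Qd = 131 - 2·17 = 97 and Qs = 7·17 - 49 = 70.
Quantity traded falls to 70. At Q = 70 the demand price is (131 - 70)/2 = 30.5 and the supply price is (49 + 70)/7 = 17.
Deadweight loss = ½ · (30.5 - 17) · (91 - 70) = ½ · 13.5 · 21 = 141.75.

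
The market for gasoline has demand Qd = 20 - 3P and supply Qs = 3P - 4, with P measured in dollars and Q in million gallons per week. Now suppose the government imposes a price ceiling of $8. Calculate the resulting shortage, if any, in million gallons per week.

Without the control the market clears where 20 - 3P = 3P - 4, i.e. P* = 4 and Q* = 8.
The ceiling of 8 is above the equilibrium price 4, so it is not binding; the market clears at P* = 4, Q* = 8.
Since the control does not bind, there is no shortage.

0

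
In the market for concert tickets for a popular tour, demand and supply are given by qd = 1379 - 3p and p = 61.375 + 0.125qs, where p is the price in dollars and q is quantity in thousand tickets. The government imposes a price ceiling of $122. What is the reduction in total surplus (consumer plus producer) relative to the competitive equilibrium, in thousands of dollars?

Rearranging supply gives qs = 8p - 491. Setting quantity demanded equal to quantity supplied, 1379 - 3p = 8p - 491, gives p* = 170 and q* = 869.
The ceiling of 122 is below the equilibrium price 170, so it binds.
At p = 122: qd = 1379 - 3·122 = 1013 and qs = 8·122 - 491 = 485.
Quantity traded falls to 485. At q = 485 the demand price is (1379 - 485)/3 = 298 and the supply price is (491 + 485)/8 = 122.
Deadweight loss = ½ · (298 - 122) · (869 - 485) = ½ · 176 · 384 = 33792.

33792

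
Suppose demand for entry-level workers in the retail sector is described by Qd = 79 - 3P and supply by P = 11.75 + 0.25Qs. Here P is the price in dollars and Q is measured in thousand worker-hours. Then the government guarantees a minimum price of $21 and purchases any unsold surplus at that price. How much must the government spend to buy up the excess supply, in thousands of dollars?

Rearranging supply gives Qs = 4P - 47. Without the control the market clears where 79 - 3P = 4P - 47, i.e. P* = 18 and Q* = 25.
Because the floor (21) lies above the market-clearing price, it is binding.
At P = 21: Qd = 79 - 3·21 = 16 and Qs = 4·21 - 47 = 37.
Surplus = Qs - Qd = 21.
Government expenditure = surplus × support price = 21 × 21 = 441.

441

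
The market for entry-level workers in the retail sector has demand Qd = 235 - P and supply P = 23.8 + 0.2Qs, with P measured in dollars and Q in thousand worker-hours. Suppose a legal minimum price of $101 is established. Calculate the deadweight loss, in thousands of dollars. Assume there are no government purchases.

1058.4

Rearranging supply gives Qs = 5P - 119. Setting quantity demanded equal to quantity supplied, 235 - P = 5P - 119, gives P* = 59 and Q* = 176.
The floor of 101 is above the equilibrium price 59, so it binds.
At P = 101: Qd = 235 - 101 = 134 and Qs = 5·101 - 119 = 386.
Quantity traded falls to 134. At Q = 134 the demand price is 235 - 134 = 101 and the supply price is (119 + 134)/5 = 50.6.
Deadweight loss = ½ · (101 - 50.6) · (176 - 134) = ½ · 50.4 · 42 = 1058.4.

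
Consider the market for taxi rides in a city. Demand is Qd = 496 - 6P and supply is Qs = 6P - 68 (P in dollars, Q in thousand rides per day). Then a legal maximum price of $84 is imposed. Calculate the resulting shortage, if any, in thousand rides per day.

0

Without the control the market clears where 496 - 6P = 6P - 68, i.e. P* = 47 and Q* = 214.
Since 84 is above P* = 47, the ceiling does not bind and the free-market outcome prevails.
Since the control does not bind, there is no shortage.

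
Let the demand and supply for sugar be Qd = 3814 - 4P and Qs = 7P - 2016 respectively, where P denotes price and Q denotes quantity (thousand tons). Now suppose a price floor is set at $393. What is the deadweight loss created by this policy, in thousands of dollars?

In a free market, 3814 - 4P = 7P - 2016 gives the equilibrium P* = 530, Q* = 1694.
The floor of 393 is below the equilibrium price 530, so it is not binding; the market clears at P* = 530, Q* = 1694.
Since the control does not bind, no trades are prevented and deadweight loss is zero.

0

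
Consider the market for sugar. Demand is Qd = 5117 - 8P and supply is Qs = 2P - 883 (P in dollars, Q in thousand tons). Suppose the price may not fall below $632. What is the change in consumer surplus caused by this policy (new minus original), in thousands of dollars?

-6048

In a free market, 5117 - 8P = 2P - 883 gives the equilibrium P* = 600, Q* = 317.
The floor of 632 is above the equilibrium price 600, so it binds.
At P = 632: Qd = 5117 - 8·632 = 61 and Qs = 2·632 - 883 = 381.
Consumer surplus without the control is ½ · (639.625 - 600) · 317 = 6280.5625.
With the floor, consumers buy 61 units at 632, so CS = ½ · (639.625 - 632) · 61 = 232.5625.
Change in consumer surplus = 232.5625 - 6280.5625 = -6048.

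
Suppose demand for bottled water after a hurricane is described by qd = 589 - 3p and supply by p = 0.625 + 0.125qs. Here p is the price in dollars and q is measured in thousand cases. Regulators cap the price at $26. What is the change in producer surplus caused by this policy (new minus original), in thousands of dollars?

-8820

Rearranging supply gives qs = 8p - 5. Without the control the market clears where 589 - 3p = 8p - 5, i.e. p* = 54 and q* = 427.
Since 26 < 54, the ceiling is binding.
At p = 26: qd = 589 - 3·26 = 511 and qs = 8·26 - 5 = 203.
Producer surplus without the control is ½ · (54 - 0.625) · 427 = 11395.5625.
With the ceiling, producers sell 203 units at 26, so PS = ½ · (26 - 0.625) · 203 = 2575.5625.
Change in producer surplus = 2575.5625 - 11395.5625 = -8820.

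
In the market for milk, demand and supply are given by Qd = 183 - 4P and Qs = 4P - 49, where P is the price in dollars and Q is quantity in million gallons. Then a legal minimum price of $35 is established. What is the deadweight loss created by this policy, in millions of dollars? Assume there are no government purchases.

144

In a free market, 183 - 4P = 4P - 49 gives the equilibrium P* = 29, Q* = 67.
The floor of 35 is above the equilibrium price 29, so it binds.
At P = 35: Qd = 183 - 4·35 = 43 and Qs = 4·35 - 49 = 91.
Quantity traded falls to 43. At Q = 43 the demand price is (183 - 43)/4 = 35 and the supply price is (49 + 43)/4 = 23.
Deadweight loss = ½ · (35 - 23) · (67 - 43) = ½ · 12 · 24 = 144.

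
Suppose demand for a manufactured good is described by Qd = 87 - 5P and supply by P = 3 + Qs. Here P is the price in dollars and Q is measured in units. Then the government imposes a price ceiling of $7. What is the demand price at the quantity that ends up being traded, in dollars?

Rearranging supply gives Qs = P - 3. Setting quantity demanded equal to quantity supplied, 87 - 5P = P - 3, gives P* = 15 and Q* = 12.
Since 7 < 15, the ceiling is binding.
At P = 7: Qd = 87 - 5·7 = 52 and Qs = 7 - 3 = 4.
Only 4 units reach the market. On the demand curve, the marginal buyer's willingness to pay at Q = 4 is (87 - 4)/5 = 16.6.

16.6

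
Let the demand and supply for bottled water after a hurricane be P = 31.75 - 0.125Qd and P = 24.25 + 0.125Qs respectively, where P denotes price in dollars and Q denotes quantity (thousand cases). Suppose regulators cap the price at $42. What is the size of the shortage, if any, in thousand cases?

Rearranging demand gives Qd = 254 - 8P; rearranging supply gives Qs = 8P - 194. Without the control the market clears where 254 - 8P = 8P - 194, i.e. P* = 28 and Q* = 30.
The ceiling of 42 is above the equilibrium price 28, so it is not binding; the market clears at P* = 28, Q* = 30.
Since the control does not bind, there is no shortage.

0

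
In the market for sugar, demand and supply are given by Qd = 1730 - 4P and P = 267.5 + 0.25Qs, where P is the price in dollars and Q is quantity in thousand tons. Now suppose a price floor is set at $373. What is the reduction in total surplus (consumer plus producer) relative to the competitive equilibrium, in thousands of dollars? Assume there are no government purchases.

Rearranging supply gives Qs = 4P - 1070. Without the control the market clears where 1730 - 4P = 4P - 1070, i.e. P* = 350 and Q* = 330.
Since 373 > 350, the floor is binding.
At P = 373: Qd = 1730 - 4·373 = 238 and Qs = 4·373 - 1070 = 422.
Quantity traded falls to 238. At Q = 238 the demand price is (1730 - 238)/4 = 373 and the supply price is (1070 + 238)/4 = 327.
Deadweight loss = ½ · (373 - 327) · (330 - 238) = ½ · 46 · 92 = 2116.

2116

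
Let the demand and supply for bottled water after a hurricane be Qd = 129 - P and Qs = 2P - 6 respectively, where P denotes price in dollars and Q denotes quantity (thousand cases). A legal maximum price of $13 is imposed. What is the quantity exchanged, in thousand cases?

Without the control the market clears where 129 - P = 2P - 6, i.e. P* = 45 and Q* = 84.
The ceiling of 13 is below the equilibrium price 45, so it binds.
At P = 13: Qd = 129 - 13 = 116 and Qs = 2·13 - 6 = 20.
The quantity actually transacted is the short side, supply: 20.

20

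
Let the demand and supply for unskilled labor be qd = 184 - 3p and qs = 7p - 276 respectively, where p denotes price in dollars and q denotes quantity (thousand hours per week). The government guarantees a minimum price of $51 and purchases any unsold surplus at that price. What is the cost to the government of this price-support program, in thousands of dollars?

2550

In a free market, 184 - 3p = 7p - 276 gives the equilibrium p* = 46, q* = 46.
The floor of 51 is above the equilibrium price 46, so it binds.
At p = 51: qd = 184 - 3·51 = 31 and qs = 7·51 - 276 = 81.
Surplus = qs - qd = 50.
Government expenditure = surplus × support price = 50 × 51 = 2550.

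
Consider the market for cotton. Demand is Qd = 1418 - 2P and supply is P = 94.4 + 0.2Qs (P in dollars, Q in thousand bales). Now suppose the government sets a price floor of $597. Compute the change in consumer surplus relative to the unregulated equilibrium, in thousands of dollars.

Rearranging supply gives Qs = 5P - 472. Equilibrium: 1418 - 2P = 5P - 472, so 1890 = 7P and P* = 270, Q* = 878.
Because the floor (597) lies above the market-clearing price, it is binding.
At P = 597: Qd = 1418 - 2·597 = 224 and Qs = 5·597 - 472 = 2513.
Consumer surplus without the control is ½ · (709 - 270) · 878 = 192721.
With the floor, consumers buy 224 units at 597, so CS = ½ · (709 - 597) · 224 = 12544.
Change in consumer surplus = 12544 - 192721 = -180177.

-180177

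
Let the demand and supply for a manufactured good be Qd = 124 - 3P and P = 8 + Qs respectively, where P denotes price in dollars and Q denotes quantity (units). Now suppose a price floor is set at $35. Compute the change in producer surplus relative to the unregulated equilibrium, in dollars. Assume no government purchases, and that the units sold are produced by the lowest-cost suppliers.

Rearranging supply gives Qs = P - 8. In a free market, 124 - 3P = P - 8 gives the equilibrium P* = 33, Q* = 25.
The floor of 35 is above the equilibrium price 33, so it binds.
At P = 35: Qd = 124 - 3·35 = 19 and Qs = 35 - 8 = 27.
Producer surplus without the control is ½ · (33 - 8) · 25 = 312.5.
With the floor, 19 units are sold at 35. The supply price at Q = 19 is 27, so PS = ½ · [(35 - 8) + (35 - 27)] · 19 = 332.5.
Change in producer surplus = 332.5 - 312.5 = 20.

20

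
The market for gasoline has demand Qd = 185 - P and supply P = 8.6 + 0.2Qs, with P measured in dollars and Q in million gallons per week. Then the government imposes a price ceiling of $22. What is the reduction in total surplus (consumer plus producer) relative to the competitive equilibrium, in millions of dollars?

3840

Rearranging supply gives Qs = 5P - 43. Without the control the market clears where 185 - P = 5P - 43, i.e. P* = 38 and Q* = 147.
Because the ceiling (22) lies below the market-clearing price, it is binding.
At P = 22: Qd = 185 - 22 = 163 and Qs = 5·22 - 43 = 67.
Quantity traded falls to 67. At Q = 67 the demand price is 185 - 67 = 118 and the supply price is (43 + 67)/5 = 22.
Deadweight loss = ½ · (118 - 22) · (147 - 67) = ½ · 96 · 80 = 3840.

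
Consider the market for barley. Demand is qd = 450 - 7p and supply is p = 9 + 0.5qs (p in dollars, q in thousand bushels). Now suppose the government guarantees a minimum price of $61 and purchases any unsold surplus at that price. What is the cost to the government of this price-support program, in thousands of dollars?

4941

Rearranging supply gives qs = 2p - 18. Without the control the market clears where 450 - 7p = 2p - 18, i.e. p* = 52 and q* = 86.
Because the floor (61) lies above the market-clearing price, it is binding.
At p = 61: qd = 450 - 7·61 = 23 and qs = 2·61 - 18 = 104.
Surplus = qs - qd = 81.
Government expenditure = surplus × support price = 81 × 61 = 4941.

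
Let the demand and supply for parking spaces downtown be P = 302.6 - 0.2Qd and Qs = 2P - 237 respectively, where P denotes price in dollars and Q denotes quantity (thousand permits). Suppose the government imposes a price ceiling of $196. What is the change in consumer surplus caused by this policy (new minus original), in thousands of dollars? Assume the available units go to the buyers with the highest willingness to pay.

Rearranging demand gives Qd = 1513 - 5P. Without the control the market clears where 1513 - 5P = 2P - 237, i.e. P* = 250 and Q* = 263.
Since 196 < 250, the ceiling is binding.
At P = 196: Qd = 1513 - 5·196 = 533 and Qs = 2·196 - 237 = 155.
Consumer surplus without the control is ½ · (302.6 - 250) · 263 = 6916.9.
With the ceiling, 155 units are sold at 196 (assume they go to the highest-value buyers). The demand price at Q = 155 is 271.6, so CS = ½ · [(302.6 - 196) + (271.6 - 196)] · 155 = 14120.5.
Change in consumer surplus = 14120.5 - 6916.9 = 7203.6.

7203.6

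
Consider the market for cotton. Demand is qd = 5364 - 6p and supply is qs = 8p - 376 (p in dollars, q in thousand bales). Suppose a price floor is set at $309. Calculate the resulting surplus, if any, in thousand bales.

0

Without the control the market clears where 5364 - 6p = 8p - 376, i.e. p* = 410 and q* = 2904.
Since 309 is below p* = 410, the floor does not bind and the free-market outcome prevails.
Since the control does not bind, there is no surplus.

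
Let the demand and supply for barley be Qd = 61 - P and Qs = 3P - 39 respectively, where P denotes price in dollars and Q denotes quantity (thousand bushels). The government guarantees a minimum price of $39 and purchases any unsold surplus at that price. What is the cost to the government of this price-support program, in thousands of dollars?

2184

Setting quantity demanded equal to quantity supplied, 61 - P = 3P - 39, gives P* = 25 and Q* = 36.
Because the floor (39) lies above the market-clearing price, it is binding.
At P = 39: Qd = 61 - 39 = 22 and Qs = 3·39 - 39 = 78.
Surplus = Qs - Qd = 56.
Government expenditure = surplus × support price = 56 × 39 = 2184.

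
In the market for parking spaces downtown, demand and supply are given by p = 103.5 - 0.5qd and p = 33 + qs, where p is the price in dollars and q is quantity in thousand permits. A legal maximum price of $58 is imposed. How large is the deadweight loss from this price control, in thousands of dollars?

363

Rearranging demand gives qd = 207 - 2p; rearranging supply gives qs = p - 33. Setting quantity demanded equal to quantity supplied, 207 - 2p = p - 33, gives p* = 80 and q* = 47.
Since 58 < 80, the ceiling is binding.
At p = 58: qd = 207 - 2·58 = 91 and qs = 58 - 33 = 25.
Quantity traded falls to 25. At q = 25 the demand price is (207 - 25)/2 = 91 and the supply price is 33 + 25 = 58.
Deadweight loss = ½ · (91 - 58) · (47 - 25) = ½ · 33 · 22 = 363.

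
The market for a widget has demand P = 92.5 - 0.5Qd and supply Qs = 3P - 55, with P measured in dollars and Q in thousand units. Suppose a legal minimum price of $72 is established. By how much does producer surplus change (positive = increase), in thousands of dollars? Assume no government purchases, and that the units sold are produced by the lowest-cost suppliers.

600

Rearranging demand gives Qd = 185 - 2P. Setting quantity demanded equal to quantity supplied, 185 - 2P = 3P - 55, gives P* = 48 and Q* = 89.
The floor of 72 is above the equilibrium price 48, so it binds.
At P = 72: Qd = 185 - 2·72 = 41 and Qs = 3·72 - 55 = 161.
Producer surplus without the control is ½ · (48 - 55/3) · 89 = 7921/6.
With the floor, 41 units are sold at 72. The supply price at Q = 41 is 32, so PS = ½ · [(72 - 55/3) + (72 - 32)] · 41 = 11521/6.
Change in producer surplus = 11521/6 - 7921/6 = 600.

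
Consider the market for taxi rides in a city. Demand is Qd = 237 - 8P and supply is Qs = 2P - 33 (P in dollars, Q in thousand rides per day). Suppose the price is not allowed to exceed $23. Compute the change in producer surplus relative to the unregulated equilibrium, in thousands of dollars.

-68

Equilibrium: 237 - 8P = 2P - 33, so 270 = 10P and P* = 27, Q* = 21.
Since 23 < 27, the ceiling is binding.
At P = 23: Qd = 237 - 8·23 = 53 and Qs = 2·23 - 33 = 13.
Producer surplus without the control is ½ · (27 - 16.5) · 21 = 110.25.
With the ceiling, producers sell 13 units at 23, so PS = ½ · (23 - 16.5) · 13 = 42.25.
Change in producer surplus = 42.25 - 110.25 = -68.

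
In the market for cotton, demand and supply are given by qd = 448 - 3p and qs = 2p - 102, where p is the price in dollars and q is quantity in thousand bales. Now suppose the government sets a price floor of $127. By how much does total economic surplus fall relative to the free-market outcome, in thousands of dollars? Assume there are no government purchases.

1083.75

Equilibrium: 448 - 3p = 2p - 102, so 550 = 5p and p* = 110, q* = 118.
Because the floor (127) lies above the market-clearing price, it is binding.
At p = 127: qd = 448 - 3·127 = 67 and qs = 2·127 - 102 = 152.
Quantity traded falls to 67. At q = 67 the demand price is (448 - 67)/3 = 127 and the supply price is (102 + 67)/2 = 84.5.
Deadweight loss = ½ · (127 - 84.5) · (118 - 67) = ½ · 42.5 · 51 = 1083.75.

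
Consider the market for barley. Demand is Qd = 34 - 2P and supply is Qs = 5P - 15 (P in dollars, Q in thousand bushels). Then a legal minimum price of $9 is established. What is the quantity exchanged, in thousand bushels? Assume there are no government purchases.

In a free market, 34 - 2P = 5P - 15 gives the equilibrium P* = 7, Q* = 20.
The floor of 9 is above the equilibrium price 7, so it binds.
At P = 9: Qd = 34 - 2·9 = 16 and Qs = 5·9 - 15 = 30.
The quantity actually transacted is the short side, demand: 16.

16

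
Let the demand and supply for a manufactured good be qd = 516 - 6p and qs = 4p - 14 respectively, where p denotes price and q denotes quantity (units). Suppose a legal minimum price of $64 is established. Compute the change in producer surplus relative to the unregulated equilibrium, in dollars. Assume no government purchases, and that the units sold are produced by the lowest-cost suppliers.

907.5

Equilibrium: 516 - 6p = 4p - 14, so 530 = 10p and p* = 53, q* = 198.
The floor of 64 is above the equilibrium price 53, so it binds.
At p = 64: qd = 516 - 6·64 = 132 and qs = 4·64 - 14 = 242.
Producer surplus without the control is ½ · (53 - 3.5) · 198 = 4900.5.
With the floor, 132 units are sold at 64. The supply price at q = 132 is 36.5, so PS = ½ · [(64 - 3.5) + (64 - 36.5)] · 132 = 5808.
Change in producer surplus = 5808 - 4900.5 = 907.5.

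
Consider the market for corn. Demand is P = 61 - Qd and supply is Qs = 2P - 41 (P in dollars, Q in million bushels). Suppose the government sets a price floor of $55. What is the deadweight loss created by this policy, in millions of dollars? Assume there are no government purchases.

330.75

Rearranging demand gives Qd = 61 - P. Setting quantity demanded equal to quantity supplied, 61 - P = 2P - 41, gives P* = 34 and Q* = 27.
Since 55 > 34, the floor is binding.
At P = 55: Qd = 61 - 55 = 6 and Qs = 2·55 - 41 = 69.
Quantity traded falls to 6. At Q = 6 the demand price is 61 - 6 = 55 and the supply price is (41 + 6)/2 = 23.5.
Deadweight loss = ½ · (55 - 23.5) · (27 - 6) = ½ · 31.5 · 21 = 330.75.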